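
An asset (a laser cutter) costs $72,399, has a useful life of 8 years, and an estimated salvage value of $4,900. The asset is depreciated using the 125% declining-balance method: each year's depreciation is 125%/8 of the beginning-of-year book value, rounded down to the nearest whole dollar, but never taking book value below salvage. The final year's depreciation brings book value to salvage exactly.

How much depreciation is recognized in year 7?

$4,082

Depreciable base = $72,399 − $4,900 = $67,499.
Year 1: ⌊$72,399 × 125%/8⌋ = $11,312. Book value $61,087.
Year 2: ⌊$61,087 × 125%/8⌋ = $9,544. Book value $51,543.
Year 3: ⌊$51,543 × 125%/8⌋ = $8,053. Book value $43,490.
Year 4: ⌊$43,490 × 125%/8⌋ = $6,795. Book value $36,695.
Year 5: ⌊$36,695 × 125%/8⌋ = $5,733. Book value $30,962.
Year 6: ⌊$30,962 × 125%/8⌋ = $4,837. Book value $26,125.
Year 7: ⌊$26,125 × 125%/8⌋ = $4,082. Book value $22,043.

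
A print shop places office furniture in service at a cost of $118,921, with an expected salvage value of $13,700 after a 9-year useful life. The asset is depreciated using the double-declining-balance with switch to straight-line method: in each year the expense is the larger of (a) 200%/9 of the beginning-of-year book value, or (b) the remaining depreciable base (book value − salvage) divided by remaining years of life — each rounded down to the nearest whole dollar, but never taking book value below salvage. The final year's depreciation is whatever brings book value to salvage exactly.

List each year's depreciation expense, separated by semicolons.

$26,426; $20,554; $15,986; $12,434; $9,671; $7,522; $5,850; $4,550; $2,228

Depreciable base = $118,921 − $13,700 = $105,221.
Year 1: DB = ⌊$118,921 × 200%/9⌋ = $26,426; SL = ⌊$105,221/9⌋ = $11,691 → take DB $26,426. Book value $92,495.
Year 2: DB = ⌊$92,495 × 200%/9⌋ = $20,554; SL = ⌊$78,795/8⌋ = $9,849 → take DB $20,554. Book value $71,941.
Year 3: DB = ⌊$71,941 × 200%/9⌋ = $15,986; SL = ⌊$58,241/7⌋ = $8,320 → take DB $15,986. Book value $55,955.
Year 4: DB = ⌊$55,955 × 200%/9⌋ = $12,434; SL = ⌊$42,255/6⌋ = $7,042 → take DB $12,434. Book value $43,521.
Year 5: DB = ⌊$43,521 × 200%/9⌋ = $9,671; SL = ⌊$29,821/5⌋ = $5,964 → take DB $9,671. Book value $33,850.
Year 6: DB = ⌊$33,850 × 200%/9⌋ = $7,522; SL = ⌊$20,150/4⌋ = $5,037 → take DB $7,522. Book value $26,328.
Year 7: DB = ⌊$26,328 × 200%/9⌋ = $5,850; SL = ⌊$12,628/3⌋ = $4,209 → take DB $5,850. Book value $20,478.
Year 8: DB = ⌊$20,478 × 200%/9⌋ = $4,550; SL = ⌊$6,778/2⌋ = $3,389 → take DB $4,550. Book value $15,928.
Year 9 (final): $15,928 − $13,700 = $2,228. Book value $13,700.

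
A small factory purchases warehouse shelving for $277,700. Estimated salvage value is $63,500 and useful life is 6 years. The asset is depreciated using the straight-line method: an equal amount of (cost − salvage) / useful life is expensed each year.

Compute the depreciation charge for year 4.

Depreciable base = $277,700 − $63,500 = $214,200.
Annual expense = $214,200 / 6 = $35,700.

$35,700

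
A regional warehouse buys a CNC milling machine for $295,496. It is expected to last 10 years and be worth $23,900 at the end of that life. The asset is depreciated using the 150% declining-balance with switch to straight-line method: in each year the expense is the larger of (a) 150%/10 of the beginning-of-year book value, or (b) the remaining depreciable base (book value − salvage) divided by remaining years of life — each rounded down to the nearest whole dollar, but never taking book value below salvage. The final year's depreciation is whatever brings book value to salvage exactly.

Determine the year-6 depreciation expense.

Depreciable base = $295,496 − $23,900 = $271,596.
Year 1: DB = ⌊$295,496 × 150%/10⌋ = $44,324; SL = ⌊$271,596/10⌋ = $27,159 → take DB $44,324. Book value $251,172.
Year 2: DB = ⌊$251,172 × 150%/10⌋ = $37,675; SL = ⌊$227,272/9⌋ = $25,252 → take DB $37,675. Book value $213,497.
Year 3: DB = ⌊$213,497 × 150%/10⌋ = $32,024; SL = ⌊$189,597/8⌋ = $23,699 → take DB $32,024. Book value $181,473.
Year 4: DB = ⌊$181,473 × 150%/10⌋ = $27,220; SL = ⌊$157,573/7⌋ = $22,510 → take DB $27,220. Book value $154,253.
Year 5: DB = ⌊$154,253 × 150%/10⌋ = $23,137; SL = ⌊$130,353/6⌋ = $21,725 → take DB $23,137. Book value $131,116.
Year 6: DB = ⌊$131,116 × 150%/10⌋ = $19,667; SL = ⌊$107,216/5⌋ = $21,443 → take SL $21,443. Book value $109,673.

$21,443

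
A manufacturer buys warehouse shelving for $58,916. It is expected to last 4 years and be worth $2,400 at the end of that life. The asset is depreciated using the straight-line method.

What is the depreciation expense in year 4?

$14,129

Depreciable base = $58,916 − $2,400 = $56,516.
Annual expense = $56,516 / 4 = $14,129.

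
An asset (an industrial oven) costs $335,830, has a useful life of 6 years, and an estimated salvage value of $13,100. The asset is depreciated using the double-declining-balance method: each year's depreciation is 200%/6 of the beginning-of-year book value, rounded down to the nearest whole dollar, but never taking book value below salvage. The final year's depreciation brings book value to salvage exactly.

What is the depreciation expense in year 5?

$22,112

Depreciable base = $335,830 − $13,100 = $322,730.
Year 1: ⌊$335,830 × 200%/6⌋ = $111,943. Book value $223,887.
Year 2: ⌊$223,887 × 200%/6⌋ = $74,629. Book value $149,258.
Year 3: ⌊$149,258 × 200%/6⌋ = $49,752. Book value $99,506.
Year 4: ⌊$99,506 × 200%/6⌋ = $33,168. Book value $66,338.
Year 5: ⌊$66,338 × 200%/6⌋ = $22,112. Book value $44,226.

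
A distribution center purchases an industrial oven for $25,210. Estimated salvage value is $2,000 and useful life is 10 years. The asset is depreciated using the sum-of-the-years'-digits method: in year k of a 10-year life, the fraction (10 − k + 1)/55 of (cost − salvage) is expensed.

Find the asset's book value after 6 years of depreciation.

$6,220

Depreciable base = $25,210 − $2,000 = $23,210.
Sum of the years' digits = 10+9+8+7+6+5+4+3+2+1 = 55.
Year 1: $23,210 × 10/55 = $4,220. Book value $20,990.
Year 2: $23,210 × 9/55 = $3,798. Book value $17,192.
Year 3: $23,210 × 8/55 = $3,376. Book value $13,816.
Year 4: $23,210 × 7/55 = $2,954. Book value $10,862.
Year 5: $23,210 × 6/55 = $2,532. Book value $8,330.
Year 6: $23,210 × 5/55 = $2,110. Book value $6,220.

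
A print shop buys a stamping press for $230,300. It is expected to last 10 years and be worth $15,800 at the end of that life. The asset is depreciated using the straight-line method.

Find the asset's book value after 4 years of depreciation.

Depreciable base = $230,300 − $15,800 = $214,500.
Annual expense = $214,500 / 10 = $21,450.
End of year 1: book value $208,850.
End of year 2: book value $187,400.
End of year 3: book value $165,950.
End of year 4: book value $144,500.

$144,500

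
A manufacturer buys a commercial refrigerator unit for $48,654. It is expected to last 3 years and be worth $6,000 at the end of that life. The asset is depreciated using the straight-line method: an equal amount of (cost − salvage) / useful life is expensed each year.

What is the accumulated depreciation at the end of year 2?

Depreciable base = $48,654 − $6,000 = $42,654.
Annual expense = $42,654 / 3 = $14,218.
End of year 1: book value $34,436.
End of year 2: book value $20,218.
Accumulated through year 2 = $48,654 − $20,218 = $28,436.

$28,436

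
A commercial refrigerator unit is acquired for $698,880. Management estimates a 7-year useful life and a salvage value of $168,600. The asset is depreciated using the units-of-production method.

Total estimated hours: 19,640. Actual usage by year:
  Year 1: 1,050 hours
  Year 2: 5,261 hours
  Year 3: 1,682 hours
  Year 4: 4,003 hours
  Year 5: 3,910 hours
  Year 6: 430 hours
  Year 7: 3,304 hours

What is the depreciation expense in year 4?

Depreciable base = $698,880 − $168,600 = $530,280.
Rate = $530,280 / 19,640 hours = $27 per hour.
Year 1: 1,050 × $27 = $28,350. Book value $670,530.
Year 2: 5,261 × $27 = $142,047. Book value $528,483.
Year 3: 1,682 × $27 = $45,414. Book value $483,069.
Year 4: 4,003 × $27 = $108,081. Book value $374,988.

$108,081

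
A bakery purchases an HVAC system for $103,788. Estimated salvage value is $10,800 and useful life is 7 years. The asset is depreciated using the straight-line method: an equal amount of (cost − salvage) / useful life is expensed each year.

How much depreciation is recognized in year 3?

Depreciable base = $103,788 − $10,800 = $92,988.
Annual expense = $92,988 / 7 = $13,284.

$13,284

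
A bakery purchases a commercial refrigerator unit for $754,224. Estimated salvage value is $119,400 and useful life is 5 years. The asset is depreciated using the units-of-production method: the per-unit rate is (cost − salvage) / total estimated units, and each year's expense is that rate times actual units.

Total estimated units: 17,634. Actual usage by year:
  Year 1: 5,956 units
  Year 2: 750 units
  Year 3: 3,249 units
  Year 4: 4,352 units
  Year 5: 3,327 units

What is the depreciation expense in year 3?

$116,964

Depreciable base = $754,224 − $119,400 = $634,824.
Rate = $634,824 / 17,634 units = $36 per unit.
Year 1: 5,956 × $36 = $214,416. Book value $539,808.
Year 2: 750 × $36 = $27,000. Book value $512,808.
Year 3: 3,249 × $36 = $116,964. Book value $395,844.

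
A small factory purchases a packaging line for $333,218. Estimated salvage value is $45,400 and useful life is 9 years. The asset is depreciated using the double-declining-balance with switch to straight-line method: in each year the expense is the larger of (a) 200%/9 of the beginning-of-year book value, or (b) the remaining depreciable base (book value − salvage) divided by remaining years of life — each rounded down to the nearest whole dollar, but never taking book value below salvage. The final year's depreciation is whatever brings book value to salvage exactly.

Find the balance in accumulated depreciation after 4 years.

Depreciable base = $333,218 − $45,400 = $287,818.
Year 1: DB = ⌊$333,218 × 200%/9⌋ = $74,048; SL = ⌊$287,818/9⌋ = $31,979 → take DB $74,048. Book value $259,170.
Year 2: DB = ⌊$259,170 × 200%/9⌋ = $57,593; SL = ⌊$213,770/8⌋ = $26,721 → take DB $57,593. Book value $201,577.
Year 3: DB = ⌊$201,577 × 200%/9⌋ = $44,794; SL = ⌊$156,177/7⌋ = $22,311 → take DB $44,794. Book value $156,783.
Year 4: DB = ⌊$156,783 × 200%/9⌋ = $34,840; SL = ⌊$111,383/6⌋ = $18,563 → take DB $34,840. Book value $121,943.
Accumulated through year 4 = $333,218 − $121,943 = $211,275.

$211,275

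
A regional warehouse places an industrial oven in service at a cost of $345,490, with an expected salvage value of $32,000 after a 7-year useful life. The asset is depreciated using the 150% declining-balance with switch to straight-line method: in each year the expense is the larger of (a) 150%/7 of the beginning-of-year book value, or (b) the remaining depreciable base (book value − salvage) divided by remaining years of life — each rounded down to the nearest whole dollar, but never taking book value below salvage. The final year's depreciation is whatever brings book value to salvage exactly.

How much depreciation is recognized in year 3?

Depreciable base = $345,490 − $32,000 = $313,490.
Year 1: DB = ⌊$345,490 × 150%/7⌋ = $74,033; SL = ⌊$313,490/7⌋ = $44,784 → take DB $74,033. Book value $271,457.
Year 2: DB = ⌊$271,457 × 150%/7⌋ = $58,169; SL = ⌊$239,457/6⌋ = $39,909 → take DB $58,169. Book value $213,288.
Year 3: DB = ⌊$213,288 × 150%/7⌋ = $45,704; SL = ⌊$181,288/5⌋ = $36,257 → take DB $45,704. Book value $167,584.

$45,704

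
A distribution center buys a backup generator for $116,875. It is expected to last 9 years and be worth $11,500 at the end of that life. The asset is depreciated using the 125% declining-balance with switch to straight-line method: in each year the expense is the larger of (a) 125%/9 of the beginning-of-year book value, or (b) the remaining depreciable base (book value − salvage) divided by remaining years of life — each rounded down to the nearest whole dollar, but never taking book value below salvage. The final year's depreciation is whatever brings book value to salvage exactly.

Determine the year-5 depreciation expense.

$10,521

Depreciable base = $116,875 − $11,500 = $105,375.
Year 1: DB = ⌊$116,875 × 125%/9⌋ = $16,232; SL = ⌊$105,375/9⌋ = $11,708 → take DB $16,232. Book value $100,643.
Year 2: DB = ⌊$100,643 × 125%/9⌋ = $13,978; SL = ⌊$89,143/8⌋ = $11,142 → take DB $13,978. Book value $86,665.
Year 3: DB = ⌊$86,665 × 125%/9⌋ = $12,036; SL = ⌊$75,165/7⌋ = $10,737 → take DB $12,036. Book value $74,629.
Year 4: DB = ⌊$74,629 × 125%/9⌋ = $10,365; SL = ⌊$63,129/6⌋ = $10,521 → take SL $10,521. Book value $64,108.
Year 5: DB = ⌊$64,108 × 125%/9⌋ = $8,903; SL = ⌊$52,608/5⌋ = $10,521 → take SL $10,521. Book value $53,587.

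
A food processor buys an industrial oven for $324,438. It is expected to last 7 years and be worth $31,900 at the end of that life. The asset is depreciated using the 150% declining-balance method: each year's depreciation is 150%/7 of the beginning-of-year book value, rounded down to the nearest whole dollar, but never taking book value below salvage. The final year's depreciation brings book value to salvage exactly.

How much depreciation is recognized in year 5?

Depreciable base = $324,438 − $31,900 = $292,538.
Year 1: ⌊$324,438 × 150%/7⌋ = $69,522. Book value $254,916.
Year 2: ⌊$254,916 × 150%/7⌋ = $54,624. Book value $200,292.
Year 3: ⌊$200,292 × 150%/7⌋ = $42,919. Book value $157,373.
Year 4: ⌊$157,373 × 150%/7⌋ = $33,722. Book value $123,651.
Year 5: ⌊$123,651 × 150%/7⌋ = $26,496. Book value $97,155.

$26,496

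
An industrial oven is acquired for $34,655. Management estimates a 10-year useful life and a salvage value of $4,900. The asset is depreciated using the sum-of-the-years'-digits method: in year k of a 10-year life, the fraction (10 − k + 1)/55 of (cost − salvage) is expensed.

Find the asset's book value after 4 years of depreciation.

Depreciable base = $34,655 − $4,900 = $29,755.
Sum of the years' digits = 10+9+8+7+6+5+4+3+2+1 = 55.
Year 1: $29,755 × 10/55 = $5,410. Book value $29,245.
Year 2: $29,755 × 9/55 = $4,869. Book value $24,376.
Year 3: $29,755 × 8/55 = $4,328. Book value $20,048.
Year 4: $29,755 × 7/55 = $3,787. Book value $16,261.

$16,261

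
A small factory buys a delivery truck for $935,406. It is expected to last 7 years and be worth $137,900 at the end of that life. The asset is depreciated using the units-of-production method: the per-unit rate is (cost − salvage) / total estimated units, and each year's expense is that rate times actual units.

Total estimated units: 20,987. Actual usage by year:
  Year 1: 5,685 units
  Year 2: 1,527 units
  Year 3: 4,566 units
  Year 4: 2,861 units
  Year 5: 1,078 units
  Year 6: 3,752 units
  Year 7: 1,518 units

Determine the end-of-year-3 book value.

$487,842

Depreciable base = $935,406 − $137,900 = $797,506.
Rate = $797,506 / 20,987 units = $38 per unit.
Year 1: 5,685 × $38 = $216,030. Book value $719,376.
Year 2: 1,527 × $38 = $58,026. Book value $661,350.
Year 3: 4,566 × $38 = $173,508. Book value $487,842.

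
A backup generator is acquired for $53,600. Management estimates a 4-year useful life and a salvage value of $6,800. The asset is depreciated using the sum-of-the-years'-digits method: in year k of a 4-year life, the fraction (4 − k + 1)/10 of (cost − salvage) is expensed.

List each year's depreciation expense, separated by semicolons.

$18,720; $14,040; $9,360; $4,680

Depreciable base = $53,600 − $6,800 = $46,800.
Sum of the years' digits = 4+3+2+1 = 10.
Year 1: $46,800 × 4/10 = $18,720. Book value $34,880.
Year 2: $46,800 × 3/10 = $14,040. Book value $20,840.
Year 3: $46,800 × 2/10 = $9,360. Book value $11,480.
Year 4: $46,800 × 1/10 = $4,680. Book value $6,800.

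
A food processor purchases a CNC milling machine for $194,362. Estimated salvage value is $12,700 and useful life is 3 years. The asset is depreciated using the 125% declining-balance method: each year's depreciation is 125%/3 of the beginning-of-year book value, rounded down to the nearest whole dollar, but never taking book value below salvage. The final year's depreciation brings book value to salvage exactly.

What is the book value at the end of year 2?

$66,138

Depreciable base = $194,362 − $12,700 = $181,662.
Year 1: ⌊$194,362 × 125%/3⌋ = $80,984. Book value $113,378.
Year 2: ⌊$113,378 × 125%/3⌋ = $47,240. Book value $66,138.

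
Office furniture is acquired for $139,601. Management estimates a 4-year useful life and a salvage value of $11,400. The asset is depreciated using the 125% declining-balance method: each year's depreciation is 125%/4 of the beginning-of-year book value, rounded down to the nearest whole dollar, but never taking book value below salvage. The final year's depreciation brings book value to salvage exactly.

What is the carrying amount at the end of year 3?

$45,364

Depreciable base = $139,601 − $11,400 = $128,201.
Year 1: ⌊$139,601 × 125%/4⌋ = $43,625. Book value $95,976.
Year 2: ⌊$95,976 × 125%/4⌋ = $29,992. Book value $65,984.
Year 3: ⌊$65,984 × 125%/4⌋ = $20,620. Book value $45,364.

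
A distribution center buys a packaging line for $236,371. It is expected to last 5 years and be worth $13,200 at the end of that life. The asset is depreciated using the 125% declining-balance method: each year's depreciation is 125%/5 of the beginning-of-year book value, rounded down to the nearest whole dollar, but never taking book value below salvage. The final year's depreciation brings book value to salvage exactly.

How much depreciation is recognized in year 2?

Depreciable base = $236,371 − $13,200 = $223,171.
Year 1: ⌊$236,371 × 125%/5⌋ = $59,092. Book value $177,279.
Year 2: ⌊$177,279 × 125%/5⌋ = $44,319. Book value $132,960.

$44,319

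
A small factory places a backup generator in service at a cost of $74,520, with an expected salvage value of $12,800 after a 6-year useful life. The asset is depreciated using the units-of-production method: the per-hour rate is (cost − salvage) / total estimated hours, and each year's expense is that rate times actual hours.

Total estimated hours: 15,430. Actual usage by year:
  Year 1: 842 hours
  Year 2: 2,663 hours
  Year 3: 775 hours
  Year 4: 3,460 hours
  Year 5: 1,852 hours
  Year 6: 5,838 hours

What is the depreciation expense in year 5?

$7,408

Depreciable base = $74,520 − $12,800 = $61,720.
Rate = $61,720 / 15,430 hours = $4 per hour.
Year 1: 842 × $4 = $3,368. Book value $71,152.
Year 2: 2,663 × $4 = $10,652. Book value $60,500.
Year 3: 775 × $4 = $3,100. Book value $57,400.
Year 4: 3,460 × $4 = $13,840. Book value $43,560.
Year 5: 1,852 × $4 = $7,408. Book value $36,152.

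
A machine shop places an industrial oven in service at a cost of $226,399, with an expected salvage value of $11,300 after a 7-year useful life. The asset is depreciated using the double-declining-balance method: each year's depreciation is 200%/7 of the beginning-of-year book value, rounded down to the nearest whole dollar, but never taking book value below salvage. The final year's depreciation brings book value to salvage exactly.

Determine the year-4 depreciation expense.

$23,573

Depreciable base = $226,399 − $11,300 = $215,099.
Year 1: ⌊$226,399 × 200%/7⌋ = $64,685. Book value $161,714.
Year 2: ⌊$161,714 × 200%/7⌋ = $46,204. Book value $115,510.
Year 3: ⌊$115,510 × 200%/7⌋ = $33,002. Book value $82,508.
Year 4: ⌊$82,508 × 200%/7⌋ = $23,573. Book value $58,935.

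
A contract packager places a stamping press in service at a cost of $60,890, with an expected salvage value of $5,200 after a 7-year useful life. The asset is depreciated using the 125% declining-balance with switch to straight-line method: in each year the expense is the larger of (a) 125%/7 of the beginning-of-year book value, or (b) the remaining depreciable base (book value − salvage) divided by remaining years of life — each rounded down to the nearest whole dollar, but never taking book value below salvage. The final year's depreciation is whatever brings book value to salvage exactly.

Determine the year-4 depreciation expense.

$7,137

Depreciable base = $60,890 − $5,200 = $55,690.
Year 1: DB = ⌊$60,890 × 125%/7⌋ = $10,873; SL = ⌊$55,690/7⌋ = $7,955 → take DB $10,873. Book value $50,017.
Year 2: DB = ⌊$50,017 × 125%/7⌋ = $8,931; SL = ⌊$44,817/6⌋ = $7,469 → take DB $8,931. Book value $41,086.
Year 3: DB = ⌊$41,086 × 125%/7⌋ = $7,336; SL = ⌊$35,886/5⌋ = $7,177 → take DB $7,336. Book value $33,750.
Year 4: DB = ⌊$33,750 × 125%/7⌋ = $6,026; SL = ⌊$28,550/4⌋ = $7,137 → take SL $7,137. Book value $26,613.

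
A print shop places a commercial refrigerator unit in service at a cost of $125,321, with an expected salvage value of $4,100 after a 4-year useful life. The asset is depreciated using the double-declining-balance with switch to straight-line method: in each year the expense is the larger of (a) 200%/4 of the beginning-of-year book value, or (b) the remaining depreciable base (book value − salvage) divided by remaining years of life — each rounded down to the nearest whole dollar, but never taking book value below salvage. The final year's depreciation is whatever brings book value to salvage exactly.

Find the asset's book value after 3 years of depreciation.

$15,666

Depreciable base = $125,321 − $4,100 = $121,221.
Year 1: DB = ⌊$125,321 × 200%/4⌋ = $62,660; SL = ⌊$121,221/4⌋ = $30,305 → take DB $62,660. Book value $62,661.
Year 2: DB = ⌊$62,661 × 200%/4⌋ = $31,330; SL = ⌊$58,561/3⌋ = $19,520 → take DB $31,330. Book value $31,331.
Year 3: DB = ⌊$31,331 × 200%/4⌋ = $15,665; SL = ⌊$27,231/2⌋ = $13,615 → take DB $15,665. Book value $15,666.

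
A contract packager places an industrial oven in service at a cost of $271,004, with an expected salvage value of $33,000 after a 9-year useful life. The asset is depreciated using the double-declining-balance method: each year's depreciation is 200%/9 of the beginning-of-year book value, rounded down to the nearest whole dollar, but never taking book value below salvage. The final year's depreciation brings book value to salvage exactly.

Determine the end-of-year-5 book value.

Depreciable base = $271,004 − $33,000 = $238,004.
Year 1: ⌊$271,004 × 200%/9⌋ = $60,223. Book value $210,781.
Year 2: ⌊$210,781 × 200%/9⌋ = $46,840. Book value $163,941.
Year 3: ⌊$163,941 × 200%/9⌋ = $36,431. Book value $127,510.
Year 4: ⌊$127,510 × 200%/9⌋ = $28,335. Book value $99,175.
Year 5: ⌊$99,175 × 200%/9⌋ = $22,038. Book value $77,137.

$77,137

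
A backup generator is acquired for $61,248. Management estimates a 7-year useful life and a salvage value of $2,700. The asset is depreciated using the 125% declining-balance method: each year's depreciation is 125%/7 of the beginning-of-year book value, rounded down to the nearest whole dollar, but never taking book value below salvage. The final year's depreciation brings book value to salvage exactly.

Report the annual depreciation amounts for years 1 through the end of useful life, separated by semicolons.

Depreciable base = $61,248 − $2,700 = $58,548.
Year 1: ⌊$61,248 × 125%/7⌋ = $10,937. Book value $50,311.
Year 2: ⌊$50,311 × 125%/7⌋ = $8,984. Book value $41,327.
Year 3: ⌊$41,327 × 125%/7⌋ = $7,379. Book value $33,948.
Year 4: ⌊$33,948 × 125%/7⌋ = $6,062. Book value $27,886.
Year 5: ⌊$27,886 × 125%/7⌋ = $4,979. Book value $22,907.
Year 6: ⌊$22,907 × 125%/7⌋ = $4,090. Book value $18,817.
Year 7 (final): $18,817 − $2,700 = $16,117. Book value $2,700.

$10,937; $8,984; $7,379; $6,062; $4,979; $4,090; $16,117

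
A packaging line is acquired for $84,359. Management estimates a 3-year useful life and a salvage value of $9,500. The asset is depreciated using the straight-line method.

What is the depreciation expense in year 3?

$24,953

Depreciable base = $84,359 − $9,500 = $74,859.
Annual expense = $74,859 / 3 = $24,953.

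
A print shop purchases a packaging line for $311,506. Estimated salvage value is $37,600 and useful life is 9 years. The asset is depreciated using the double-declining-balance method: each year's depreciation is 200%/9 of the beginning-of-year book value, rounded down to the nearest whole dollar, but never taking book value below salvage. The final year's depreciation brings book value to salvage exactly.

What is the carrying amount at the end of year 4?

$113,997

Depreciable base = $311,506 − $37,600 = $273,906.
Year 1: ⌊$311,506 × 200%/9⌋ = $69,223. Book value $242,283.
Year 2: ⌊$242,283 × 200%/9⌋ = $53,840. Book value $188,443.
Year 3: ⌊$188,443 × 200%/9⌋ = $41,876. Book value $146,567.
Year 4: ⌊$146,567 × 200%/9⌋ = $32,570. Book value $113,997.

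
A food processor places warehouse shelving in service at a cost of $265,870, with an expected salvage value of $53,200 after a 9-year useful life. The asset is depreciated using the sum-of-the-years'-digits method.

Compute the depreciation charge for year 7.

$14,178

Depreciable base = $265,870 − $53,200 = $212,670.
Sum of the years' digits = 9+8+7+6+5+4+3+2+1 = 45.
Year 1: $212,670 × 9/45 = $42,534. Book value $223,336.
Year 2: $212,670 × 8/45 = $37,808. Book value $185,528.
Year 3: $212,670 × 7/45 = $33,082. Book value $152,446.
Year 4: $212,670 × 6/45 = $28,356. Book value $124,090.
Year 5: $212,670 × 5/45 = $23,630. Book value $100,460.
Year 6: $212,670 × 4/45 = $18,904. Book value $81,556.
Year 7: $212,670 × 3/45 = $14,178. Book value $67,378.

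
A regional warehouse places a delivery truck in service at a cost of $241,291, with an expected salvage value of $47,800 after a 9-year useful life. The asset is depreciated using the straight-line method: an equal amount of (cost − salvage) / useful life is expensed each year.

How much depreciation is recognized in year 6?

$21,499

Depreciable base = $241,291 − $47,800 = $193,491.
Annual expense = $193,491 / 9 = $21,499.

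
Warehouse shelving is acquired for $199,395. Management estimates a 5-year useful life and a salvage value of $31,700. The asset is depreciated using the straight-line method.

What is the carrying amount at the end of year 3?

Depreciable base = $199,395 − $31,700 = $167,695.
Annual expense = $167,695 / 5 = $33,539.
End of year 1: book value $165,856.
End of year 2: book value $132,317.
End of year 3: book value $98,778.

$98,778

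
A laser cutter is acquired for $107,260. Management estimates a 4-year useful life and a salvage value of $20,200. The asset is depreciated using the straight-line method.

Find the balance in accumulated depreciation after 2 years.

Depreciable base = $107,260 − $20,200 = $87,060.
Annual expense = $87,060 / 4 = $21,765.
End of year 1: book value $85,495.
End of year 2: book value $63,730.
Accumulated through year 2 = $107,260 − $63,730 = $43,530.

$43,530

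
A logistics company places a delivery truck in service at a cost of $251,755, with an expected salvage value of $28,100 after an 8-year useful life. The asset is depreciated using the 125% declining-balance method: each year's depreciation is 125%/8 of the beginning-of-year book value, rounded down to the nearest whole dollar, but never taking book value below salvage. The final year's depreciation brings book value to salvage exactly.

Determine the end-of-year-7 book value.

Depreciable base = $251,755 − $28,100 = $223,655.
Year 1: ⌊$251,755 × 125%/8⌋ = $39,336. Book value $212,419.
Year 2: ⌊$212,419 × 125%/8⌋ = $33,190. Book value $179,229.
Year 3: ⌊$179,229 × 125%/8⌋ = $28,004. Book value $151,225.
Year 4: ⌊$151,225 × 125%/8⌋ = $23,628. Book value $127,597.
Year 5: ⌊$127,597 × 125%/8⌋ = $19,937. Book value $107,660.
Year 6: ⌊$107,660 × 125%/8⌋ = $16,821. Book value $90,839.
Year 7: ⌊$90,839 × 125%/8⌋ = $14,193. Book value $76,646.

$76,646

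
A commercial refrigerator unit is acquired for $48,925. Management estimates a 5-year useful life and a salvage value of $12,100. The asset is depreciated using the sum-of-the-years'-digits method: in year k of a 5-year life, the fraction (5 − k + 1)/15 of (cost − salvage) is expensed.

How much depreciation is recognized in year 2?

Depreciable base = $48,925 − $12,100 = $36,825.
Sum of the years' digits = 5+4+3+2+1 = 15.
Year 1: $36,825 × 5/15 = $12,275. Book value $36,650.
Year 2: $36,825 × 4/15 = $9,820. Book value $26,830.

$9,820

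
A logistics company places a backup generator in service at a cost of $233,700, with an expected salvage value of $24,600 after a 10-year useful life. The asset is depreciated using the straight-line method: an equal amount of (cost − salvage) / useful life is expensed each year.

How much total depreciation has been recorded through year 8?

Depreciable base = $233,700 − $24,600 = $209,100.
Annual expense = $209,100 / 10 = $20,910.
End of year 1: book value $212,790.
End of year 2: book value $191,880.
End of year 3: book value $170,970.
End of year 4: book value $150,060.
End of year 5: book value $129,150.
End of year 6: book value $108,240.
End of year 7: book value $87,330.
End of year 8: book value $66,420.
Accumulated through year 8 = $233,700 − $66,420 = $167,280.

$167,280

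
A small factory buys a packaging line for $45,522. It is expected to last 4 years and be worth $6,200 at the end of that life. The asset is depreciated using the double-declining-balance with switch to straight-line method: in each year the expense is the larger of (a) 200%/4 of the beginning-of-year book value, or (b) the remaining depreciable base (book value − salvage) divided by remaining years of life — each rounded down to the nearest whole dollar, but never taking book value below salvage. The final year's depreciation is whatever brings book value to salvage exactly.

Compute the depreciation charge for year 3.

$5,181

Depreciable base = $45,522 − $6,200 = $39,322.
Year 1: DB = ⌊$45,522 × 200%/4⌋ = $22,761; SL = ⌊$39,322/4⌋ = $9,830 → take DB $22,761. Book value $22,761.
Year 2: DB = ⌊$22,761 × 200%/4⌋ = $11,380; SL = ⌊$16,561/3⌋ = $5,520 → take DB $11,380. Book value $11,381.
Year 3: DB = ⌊$11,381 × 200%/4⌋ = $5,690; SL = ⌊$5,181/2⌋ = $2,590 → take DB $5,690, capped at $5,181. Book value $6,200.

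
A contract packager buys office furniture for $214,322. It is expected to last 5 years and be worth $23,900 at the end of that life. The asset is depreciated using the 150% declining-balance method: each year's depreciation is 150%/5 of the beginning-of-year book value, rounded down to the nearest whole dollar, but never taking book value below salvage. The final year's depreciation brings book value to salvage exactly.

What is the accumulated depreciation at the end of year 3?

Depreciable base = $214,322 − $23,900 = $190,422.
Year 1: ⌊$214,322 × 150%/5⌋ = $64,296. Book value $150,026.
Year 2: ⌊$150,026 × 150%/5⌋ = $45,007. Book value $105,019.
Year 3: ⌊$105,019 × 150%/5⌋ = $31,505. Book value $73,514.
Accumulated through year 3 = $214,322 − $73,514 = $140,808.

$140,808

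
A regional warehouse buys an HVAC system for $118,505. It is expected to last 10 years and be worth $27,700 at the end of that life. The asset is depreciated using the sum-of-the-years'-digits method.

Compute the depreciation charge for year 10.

Depreciable base = $118,505 − $27,700 = $90,805.
Sum of the years' digits = 10+9+8+7+6+5+4+3+2+1 = 55.
Year 1: $90,805 × 10/55 = $16,510. Book value $101,995.
Year 2: $90,805 × 9/55 = $14,859. Book value $87,136.
Year 3: $90,805 × 8/55 = $13,208. Book value $73,928.
Year 4: $90,805 × 7/55 = $11,557. Book value $62,371.
Year 5: $90,805 × 6/55 = $9,906. Book value $52,465.
Year 6: $90,805 × 5/55 = $8,255. Book value $44,210.
Year 7: $90,805 × 4/55 = $6,604. Book value $37,606.
Year 8: $90,805 × 3/55 = $4,953. Book value $32,653.
Year 9: $90,805 × 2/55 = $3,302. Book value $29,351.
Year 10: $90,805 × 1/55 = $1,651. Book value $27,700.

$1,651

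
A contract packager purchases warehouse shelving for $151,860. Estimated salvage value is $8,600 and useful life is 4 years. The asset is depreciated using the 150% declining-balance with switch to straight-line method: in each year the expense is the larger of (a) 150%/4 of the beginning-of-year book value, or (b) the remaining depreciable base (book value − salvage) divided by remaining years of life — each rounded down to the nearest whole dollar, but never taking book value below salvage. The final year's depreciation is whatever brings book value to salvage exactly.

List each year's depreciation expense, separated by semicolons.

Depreciable base = $151,860 − $8,600 = $143,260.
Year 1: DB = ⌊$151,860 × 150%/4⌋ = $56,947; SL = ⌊$143,260/4⌋ = $35,815 → take DB $56,947. Book value $94,913.
Year 2: DB = ⌊$94,913 × 150%/4⌋ = $35,592; SL = ⌊$86,313/3⌋ = $28,771 → take DB $35,592. Book value $59,321.
Year 3: DB = ⌊$59,321 × 150%/4⌋ = $22,245; SL = ⌊$50,721/2⌋ = $25,360 → take SL $25,360. Book value $33,961.
Year 4 (final): $33,961 − $8,600 = $25,361. Book value $8,600.

$56,947; $35,592; $25,360; $25,361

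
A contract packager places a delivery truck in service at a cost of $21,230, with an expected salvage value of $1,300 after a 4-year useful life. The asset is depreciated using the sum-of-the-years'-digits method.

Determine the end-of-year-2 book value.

Depreciable base = $21,230 − $1,300 = $19,930.
Sum of the years' digits = 4+3+2+1 = 10.
Year 1: $19,930 × 4/10 = $7,972. Book value $13,258.
Year 2: $19,930 × 3/10 = $5,979. Book value $7,279.

$7,279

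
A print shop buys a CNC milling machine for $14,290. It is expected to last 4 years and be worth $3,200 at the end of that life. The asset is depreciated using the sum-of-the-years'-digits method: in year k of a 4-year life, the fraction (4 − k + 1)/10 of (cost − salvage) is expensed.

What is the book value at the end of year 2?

$6,527

Depreciable base = $14,290 − $3,200 = $11,090.
Sum of the years' digits = 4+3+2+1 = 10.
Year 1: $11,090 × 4/10 = $4,436. Book value $9,854.
Year 2: $11,090 × 3/10 = $3,327. Book value $6,527.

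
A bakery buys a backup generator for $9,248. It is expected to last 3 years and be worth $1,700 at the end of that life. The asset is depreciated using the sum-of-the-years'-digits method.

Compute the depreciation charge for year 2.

Depreciable base = $9,248 − $1,700 = $7,548.
Sum of the years' digits = 3+2+1 = 6.
Year 1: $7,548 × 3/6 = $3,774. Book value $5,474.
Year 2: $7,548 × 2/6 = $2,516. Book value $2,958.

$2,516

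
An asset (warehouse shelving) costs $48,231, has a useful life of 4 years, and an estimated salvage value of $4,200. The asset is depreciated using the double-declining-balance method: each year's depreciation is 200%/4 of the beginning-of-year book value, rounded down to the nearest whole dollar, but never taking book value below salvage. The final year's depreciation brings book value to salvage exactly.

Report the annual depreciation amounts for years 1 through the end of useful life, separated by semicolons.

Depreciable base = $48,231 − $4,200 = $44,031.
Year 1: ⌊$48,231 × 200%/4⌋ = $24,115. Book value $24,116.
Year 2: ⌊$24,116 × 200%/4⌋ = $12,058. Book value $12,058.
Year 3: ⌊$12,058 × 200%/4⌋ = $6,029. Book value $6,029.
Year 4 (final): $6,029 − $4,200 = $1,829. Book value $4,200.

$24,115; $12,058; $6,029; $1,829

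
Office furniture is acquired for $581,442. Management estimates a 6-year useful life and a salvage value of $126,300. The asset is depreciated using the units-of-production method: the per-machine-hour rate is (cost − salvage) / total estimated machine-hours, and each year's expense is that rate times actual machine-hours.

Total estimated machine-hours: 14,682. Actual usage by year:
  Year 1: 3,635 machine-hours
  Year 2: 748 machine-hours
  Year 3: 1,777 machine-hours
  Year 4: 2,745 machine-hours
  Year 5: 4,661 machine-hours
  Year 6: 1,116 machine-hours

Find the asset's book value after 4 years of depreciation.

Depreciable base = $581,442 − $126,300 = $455,142.
Rate = $455,142 / 14,682 machine-hours = $31 per machine-hour.
Year 1: 3,635 × $31 = $112,685. Book value $468,757.
Year 2: 748 × $31 = $23,188. Book value $445,569.
Year 3: 1,777 × $31 = $55,087. Book value $390,482.
Year 4: 2,745 × $31 = $85,095. Book value $305,387.

$305,387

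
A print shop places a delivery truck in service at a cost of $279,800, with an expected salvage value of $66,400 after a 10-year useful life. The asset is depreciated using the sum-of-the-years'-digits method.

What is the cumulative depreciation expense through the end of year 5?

$155,200

Depreciable base = $279,800 − $66,400 = $213,400.
Sum of the years' digits = 10+9+8+7+6+5+4+3+2+1 = 55.
Year 1: $213,400 × 10/55 = $38,800. Book value $241,000.
Year 2: $213,400 × 9/55 = $34,920. Book value $206,080.
Year 3: $213,400 × 8/55 = $31,040. Book value $175,040.
Year 4: $213,400 × 7/55 = $27,160. Book value $147,880.
Year 5: $213,400 × 6/55 = $23,280. Book value $124,600.
Accumulated through year 5 = $279,800 − $124,600 = $155,200.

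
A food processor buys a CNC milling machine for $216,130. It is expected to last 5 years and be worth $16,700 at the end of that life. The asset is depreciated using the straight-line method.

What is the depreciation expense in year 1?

$39,886

Depreciable base = $216,130 − $16,700 = $199,430.
Annual expense = $199,430 / 5 = $39,886.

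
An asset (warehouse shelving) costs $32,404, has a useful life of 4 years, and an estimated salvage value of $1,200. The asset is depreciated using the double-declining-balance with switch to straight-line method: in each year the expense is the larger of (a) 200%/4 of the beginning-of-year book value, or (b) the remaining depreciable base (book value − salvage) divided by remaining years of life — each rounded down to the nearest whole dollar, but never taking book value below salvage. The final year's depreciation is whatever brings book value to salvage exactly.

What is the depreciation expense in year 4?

$2,851

Depreciable base = $32,404 − $1,200 = $31,204.
Year 1: DB = ⌊$32,404 × 200%/4⌋ = $16,202; SL = ⌊$31,204/4⌋ = $7,801 → take DB $16,202. Book value $16,202.
Year 2: DB = ⌊$16,202 × 200%/4⌋ = $8,101; SL = ⌊$15,002/3⌋ = $5,000 → take DB $8,101. Book value $8,101.
Year 3: DB = ⌊$8,101 × 200%/4⌋ = $4,050; SL = ⌊$6,901/2⌋ = $3,450 → take DB $4,050. Book value $4,051.
Year 4 (final): $4,051 − $1,200 = $2,851. Book value $1,200.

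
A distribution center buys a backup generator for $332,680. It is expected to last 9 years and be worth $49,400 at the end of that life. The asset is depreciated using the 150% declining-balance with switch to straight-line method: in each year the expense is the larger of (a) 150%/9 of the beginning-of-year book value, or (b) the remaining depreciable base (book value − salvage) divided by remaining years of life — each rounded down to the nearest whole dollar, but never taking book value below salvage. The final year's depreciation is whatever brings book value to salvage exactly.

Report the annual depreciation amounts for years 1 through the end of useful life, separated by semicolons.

$55,446; $46,205; $38,504; $32,087; $26,739; $22,283; $20,672; $20,672; $20,672

Depreciable base = $332,680 − $49,400 = $283,280.
Year 1: DB = ⌊$332,680 × 150%/9⌋ = $55,446; SL = ⌊$283,280/9⌋ = $31,475 → take DB $55,446. Book value $277,234.
Year 2: DB = ⌊$277,234 × 150%/9⌋ = $46,205; SL = ⌊$227,834/8⌋ = $28,479 → take DB $46,205. Book value $231,029.
Year 3: DB = ⌊$231,029 × 150%/9⌋ = $38,504; SL = ⌊$181,629/7⌋ = $25,947 → take DB $38,504. Book value $192,525.
Year 4: DB = ⌊$192,525 × 150%/9⌋ = $32,087; SL = ⌊$143,125/6⌋ = $23,854 → take DB $32,087. Book value $160,438.
Year 5: DB = ⌊$160,438 × 150%/9⌋ = $26,739; SL = ⌊$111,038/5⌋ = $22,207 → take DB $26,739. Book value $133,699.
Year 6: DB = ⌊$133,699 × 150%/9⌋ = $22,283; SL = ⌊$84,299/4⌋ = $21,074 → take DB $22,283. Book value $111,416.
Year 7: DB = ⌊$111,416 × 150%/9⌋ = $18,569; SL = ⌊$62,016/3⌋ = $20,672 → take SL $20,672. Book value $90,744.
Year 8: DB = ⌊$90,744 × 150%/9⌋ = $15,124; SL = ⌊$41,344/2⌋ = $20,672 → take SL $20,672. Book value $70,072.
Year 9 (final): $70,072 − $49,400 = $20,672. Book value $49,400.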